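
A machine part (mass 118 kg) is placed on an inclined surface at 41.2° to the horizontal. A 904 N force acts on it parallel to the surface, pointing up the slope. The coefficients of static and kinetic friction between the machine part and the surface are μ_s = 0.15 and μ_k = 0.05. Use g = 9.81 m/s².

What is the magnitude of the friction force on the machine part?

Normal force: N = m g cos θ = 118 × 9.81 × cos 41.2° = 871 N.
The friction needed for equilibrium is m g sin θ − P = 762.5 − 904 = -141.5 N, measured positive up-slope.
Static friction can supply at most μ_s N = 130.6 N.
|-141.5| exceeds 130.6 N, so the machine part slips up-slope; friction is kinetic, f = μ_k N = 0.05×871 = 43.5 N.

f ≈ 43.5 N (down the incline)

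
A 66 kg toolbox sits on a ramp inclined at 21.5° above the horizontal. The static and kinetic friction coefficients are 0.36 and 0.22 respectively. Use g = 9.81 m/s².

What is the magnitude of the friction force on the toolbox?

Perpendicular to the surface, N = m g cos θ = 66·9.81·cos 21.5° = 602.4 N.
Along the slope the weight component is m g sin θ = 237.3 N; friction must supply exactly this, acting up-slope.
Maximum static friction available: μ_s N = 0.36 × 602.4 = 216.9 N.
Since |237.3| > 216.9 N, static friction cannot hold it; the toolbox slides down the incline and kinetic friction applies: f = μ_k N = 0.22 × 602.4 = 133 N.

f ≈ 133 N (up the incline)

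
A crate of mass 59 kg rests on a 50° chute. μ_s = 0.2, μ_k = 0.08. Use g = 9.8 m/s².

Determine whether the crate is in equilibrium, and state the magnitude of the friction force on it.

f ≈ 29.7 N

N = m g cos θ = 372 N.
Down-slope weight component: m g sin θ = 443 N.
μ_s N = 74.3 N.
443 > 74.3 N, so it slides; kinetic friction f = μ_k N = 0.08×372 = 29.7 N.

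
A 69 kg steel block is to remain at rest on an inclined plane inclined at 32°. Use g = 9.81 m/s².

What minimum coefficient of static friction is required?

At the slip threshold m g sin θ = μ_s m g cos θ, so μ_s,min = tan θ.
μ_s,min = tan 32° = 0.625.

μ_s,min ≈ 0.625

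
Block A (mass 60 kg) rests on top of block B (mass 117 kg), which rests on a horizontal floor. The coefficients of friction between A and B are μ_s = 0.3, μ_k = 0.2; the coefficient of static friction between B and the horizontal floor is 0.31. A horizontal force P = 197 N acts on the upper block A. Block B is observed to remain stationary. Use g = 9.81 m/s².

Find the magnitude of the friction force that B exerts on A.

Normal force at the A–B interface: N₁ = m_A g = 588.6 N.
So the A–B interface can sustain at most μ_s N₁ = 176.6 N of static friction.
Since P = 197 N > 176.6 N, A slides on B; the A–B friction is kinetic: f₁ = μ_k N₁ = 0.2×588.6 = 118 N.
B experiences an equal 118 N forward from A (third law). B is in equilibrium, so the floor supplies f₂ = 118 N of static friction (limit μ_s(m_A+m_B)g = 538.3 N, not exceeded).

f ≈ 118 N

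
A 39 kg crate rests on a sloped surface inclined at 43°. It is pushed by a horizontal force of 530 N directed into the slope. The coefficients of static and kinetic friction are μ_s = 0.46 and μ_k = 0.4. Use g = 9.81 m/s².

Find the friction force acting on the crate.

The horizontal push has a component P sin θ into the surface, so N = m g cos θ + P sin θ = 279.8 + 361.5 = 641.3 N.
Along the incline, the net driving force (taking up-slope positive) is P cos θ − m g sin θ = 387.6 − 260.9 = 126.7 N, so equilibrium requires friction f = -126.7 N (down-slope).
Maximum static friction: μ_s N = 0.46 × 641.3 = 295 N.
|f_req| = 126.7 ≤ 295 N → the crate is in equilibrium; friction equals the required value.

f ≈ 127 N (down the incline)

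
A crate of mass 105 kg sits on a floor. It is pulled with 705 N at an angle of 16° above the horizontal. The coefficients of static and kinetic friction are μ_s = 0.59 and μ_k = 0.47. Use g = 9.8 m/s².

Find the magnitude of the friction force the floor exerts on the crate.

f ≈ 392 N

The vertical component of P reduces the normal force: N = m g − P sin α = 1029 − 194.3 = 834.7 N.
The horizontal driving force is P cos α = 677.7 N, so equilibrium needs friction f = 677.7 N.
μ_s N = 0.59 × 834.7 = 492.5 N.
677.7 > 492.5 N → the crate slides; f = μ_k N = 0.47×834.7 = 392 N.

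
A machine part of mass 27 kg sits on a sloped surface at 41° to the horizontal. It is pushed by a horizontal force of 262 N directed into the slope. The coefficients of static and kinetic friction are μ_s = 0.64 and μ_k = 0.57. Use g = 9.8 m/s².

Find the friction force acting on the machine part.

f ≈ 24.1 N (down the incline)

Normal direction: N = m g cos θ + P sin θ = 371.6 N.
Parallel to the incline: P cos θ − m g sin θ = 197.7 − 173.6 = 24.14 N; the friction needed to balance this is 24.14 N acting down the slope.
Maximum static friction: μ_s N = 0.64 × 371.6 = 237.8 N.
|f_req| = 24.14 ≤ 237.8 N → the machine part is in equilibrium; friction equals the required value.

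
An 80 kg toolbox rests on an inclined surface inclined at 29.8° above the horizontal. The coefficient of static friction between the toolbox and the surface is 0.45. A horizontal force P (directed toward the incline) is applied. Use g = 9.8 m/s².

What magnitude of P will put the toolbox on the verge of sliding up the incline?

At impending motion up the slope, friction acts down-slope at its limit: f = μ_s N.
Perpendicular to the incline: N = m g cos θ + P sin θ.
Along the incline: P cos θ = m g sin θ + μ_s N = m g sin θ + μ_s (m g cos θ + P sin θ).
Solving, P (cos θ − μ_s sin θ) = m g (sin θ + μ_s cos θ), so P = 80×9.8×(sin 29.8° + 0.45 cos 29.8°)/(cos 29.8° − 0.45 sin 29.8°) = 784×0.8875/0.6441 = 1080 N.

P ≈ 1080 N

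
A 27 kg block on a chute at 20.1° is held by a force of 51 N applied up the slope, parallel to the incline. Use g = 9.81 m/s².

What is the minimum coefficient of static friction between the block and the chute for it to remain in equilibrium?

μ_s,min ≈ 0.161

N = m g cos θ = 248.7 N.
Friction must make up the shortfall along the incline: f = m g sin θ − P = 91.03 − 51 = 40.03 N.
At the threshold f = μ_s N, so μ_s,min = 40.03/248.7 = 0.161.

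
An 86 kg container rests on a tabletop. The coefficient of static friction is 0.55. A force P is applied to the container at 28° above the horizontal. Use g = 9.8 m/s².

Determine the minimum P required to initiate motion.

N = m g − P sin α (the pull lifts the container).
At impending slip, P cos α = μ_s N = μ_s (m g − P sin α).
Solving: P (cos α + μ_s sin α) = μ_s m g → P = 0.55×843/(cos 28° + 0.55 sin 28°) = 464/1.141 = 406 N.

P ≈ 406 N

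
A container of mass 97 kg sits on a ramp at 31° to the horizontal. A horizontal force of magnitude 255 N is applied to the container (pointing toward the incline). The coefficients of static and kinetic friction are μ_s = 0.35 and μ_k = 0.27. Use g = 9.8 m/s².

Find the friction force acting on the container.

Resolve perpendicular to the incline: N = m g cos θ + P sin θ = 97×9.8×cos 31° + 255×sin 31° = 946.2 N.
Along the incline, the net driving force (taking up-slope positive) is P cos θ − m g sin θ = 218.6 − 489.6 = -271 N, so equilibrium requires friction f = 271 N (up-slope).
Maximum static friction: μ_s N = 0.35 × 946.2 = 331.2 N.
|f_req| = 271 ≤ 331.2 N → the container is in equilibrium; friction equals the required value.

f ≈ 271 N (up the incline)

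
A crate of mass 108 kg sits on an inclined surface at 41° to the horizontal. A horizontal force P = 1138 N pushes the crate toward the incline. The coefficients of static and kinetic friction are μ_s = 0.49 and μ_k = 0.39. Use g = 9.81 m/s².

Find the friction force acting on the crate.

Normal direction: N = m g cos θ + P sin θ = 1546 N.
Along the incline, the net driving force (taking up-slope positive) is P cos θ − m g sin θ = 858.9 − 695.1 = 163.8 N, so equilibrium requires friction f = -163.8 N (down-slope).
The limit of static friction is μ_s N = 757.6 N.
|f_req| = 163.8 ≤ 757.6 N → the crate is in equilibrium; friction equals the required value.

f ≈ 164 N (down the incline)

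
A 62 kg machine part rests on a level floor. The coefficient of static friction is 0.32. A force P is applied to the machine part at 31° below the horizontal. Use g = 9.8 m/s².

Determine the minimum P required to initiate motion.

P ≈ 281 N

N = m g + P sin α (the push presses the machine part into the level floor).
At impending slip, P cos α = μ_s N = μ_s (m g + P sin α).
Solving: P (cos α − μ_s sin α) = μ_s m g → P = 0.32×608/(cos 31° − 0.32 sin 31°) = 194/0.6924 = 281 N.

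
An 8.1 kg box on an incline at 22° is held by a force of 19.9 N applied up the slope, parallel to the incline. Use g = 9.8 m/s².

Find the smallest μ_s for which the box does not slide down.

N = m g cos θ = 73.6 N.
Friction must make up the shortfall along the incline: f = m g sin θ − P = 29.74 − 19.9 = 9.836 N.
At the threshold f = μ_s N, so μ_s,min = 9.836/73.6 = 0.134.

μ_s,min ≈ 0.134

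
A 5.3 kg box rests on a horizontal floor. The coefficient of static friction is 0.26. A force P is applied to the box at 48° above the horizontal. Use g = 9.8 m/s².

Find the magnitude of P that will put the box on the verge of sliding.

N = m g − P sin α (the pull lifts the box).
At impending slip, P cos α = μ_s N = μ_s (m g − P sin α).
Solving: P (cos α + μ_s sin α) = μ_s m g → P = 0.26×51.9/(cos 48° + 0.26 sin 48°) = 13.5/0.8623 = 15.7 N.

P ≈ 15.7 N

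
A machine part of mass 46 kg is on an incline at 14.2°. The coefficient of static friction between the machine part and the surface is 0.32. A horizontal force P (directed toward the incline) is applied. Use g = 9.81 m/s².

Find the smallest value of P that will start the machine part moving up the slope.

P ≈ 281 N

At impending motion up the slope, friction acts down-slope at its limit: f = μ_s N.
Perpendicular to the incline: N = m g cos θ + P sin θ.
Along the incline: P cos θ = m g sin θ + μ_s N = m g sin θ + μ_s (m g cos θ + P sin θ).
Solving, P (cos θ − μ_s sin θ) = m g (sin θ + μ_s cos θ), so P = 46×9.81×(sin 14.2° + 0.32 cos 14.2°)/(cos 14.2° − 0.32 sin 14.2°) = 451×0.5555/0.8909 = 281 N.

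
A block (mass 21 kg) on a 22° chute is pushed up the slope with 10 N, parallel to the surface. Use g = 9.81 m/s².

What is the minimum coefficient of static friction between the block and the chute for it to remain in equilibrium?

μ_s,min ≈ 0.352

N = m g cos θ = 191 N.
Friction must make up the shortfall along the incline: f = m g sin θ − P = 77.17 − 10 = 67.17 N.
At the threshold f = μ_s N, so μ_s,min = 67.17/191 = 0.352.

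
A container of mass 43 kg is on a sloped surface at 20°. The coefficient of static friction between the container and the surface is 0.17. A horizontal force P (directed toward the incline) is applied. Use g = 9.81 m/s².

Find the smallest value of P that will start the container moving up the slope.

P ≈ 240 N

At impending motion up the slope, friction acts down-slope at its limit: f = μ_s N.
Perpendicular to the incline: N = m g cos θ + P sin θ.
Along the incline: P cos θ = m g sin θ + μ_s N = m g sin θ + μ_s (m g cos θ + P sin θ).
Solving, P (cos θ − μ_s sin θ) = m g (sin θ + μ_s cos θ), so P = 43×9.81×(sin 20° + 0.17 cos 20°)/(cos 20° − 0.17 sin 20°) = 422×0.5018/0.8815 = 240 N.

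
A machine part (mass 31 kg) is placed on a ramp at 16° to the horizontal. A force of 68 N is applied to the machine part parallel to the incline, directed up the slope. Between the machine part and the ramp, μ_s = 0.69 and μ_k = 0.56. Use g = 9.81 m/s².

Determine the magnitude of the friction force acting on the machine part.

f ≈ 15.8 N (up the incline)

The normal reaction is N = m g cos θ = 292.3 N.
For equilibrium along the incline the friction force must supply f = m g sin θ − P = 83.82 − 68 = 15.82 N (positive meaning up-slope).
Maximum static friction available: μ_s N = 0.69 × 292.3 = 201.7 N.
Since |15.82| ≤ 201.7 N, the machine part remains in static equilibrium and friction takes exactly the required value.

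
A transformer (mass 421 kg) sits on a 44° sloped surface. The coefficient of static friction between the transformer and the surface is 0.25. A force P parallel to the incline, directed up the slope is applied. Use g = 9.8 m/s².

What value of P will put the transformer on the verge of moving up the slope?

At impending motion up the slope, friction acts down-slope at its limit: f = μ_s N.
P is parallel to the surface, so N = m g cos θ = 2970 N.
Along the incline: P = m g sin θ + μ_s N = 2870 + 0.25×2970 = 3610 N.

P ≈ 3610 N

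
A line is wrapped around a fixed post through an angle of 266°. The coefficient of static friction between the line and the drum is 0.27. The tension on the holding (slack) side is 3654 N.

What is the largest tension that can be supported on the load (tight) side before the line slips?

At impending slip the capstan equation gives T₂/T₁ = e^{μβ} with β in radians.
β = 266° × π/180 = 4.643 rad.
e^{μβ} = e^{0.27×4.643} = 3.503.
T₂ = T₁ · e^{μβ} = 3654 × 3.503 = 12800 N.

T_max ≈ 12800 N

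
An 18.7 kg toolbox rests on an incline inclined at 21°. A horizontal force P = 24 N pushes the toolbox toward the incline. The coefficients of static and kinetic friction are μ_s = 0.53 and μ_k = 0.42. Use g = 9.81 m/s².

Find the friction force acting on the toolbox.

The horizontal push has a component P sin θ into the surface, so N = m g cos θ + P sin θ = 171.3 + 8.601 = 179.9 N.
Along the incline, the net driving force (taking up-slope positive) is P cos θ − m g sin θ = 22.41 − 65.74 = -43.34 N, so equilibrium requires friction f = 43.34 N (up-slope).
The limit of static friction is μ_s N = 95.33 N.
Since 43.34 N is within the 95.33 N limit, the toolbox stays put and friction is exactly 43.3 N.

f ≈ 43.3 N (up the incline)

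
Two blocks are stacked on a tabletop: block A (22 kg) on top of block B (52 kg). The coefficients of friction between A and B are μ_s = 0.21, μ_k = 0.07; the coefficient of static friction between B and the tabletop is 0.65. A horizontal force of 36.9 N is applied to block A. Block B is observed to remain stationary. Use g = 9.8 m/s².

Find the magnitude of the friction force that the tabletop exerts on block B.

f ≈ 36.9 N

Normal force at the A–B interface: N₁ = m_A g = 215.6 N.
Maximum static friction on A from B: μ_s N₁ = 0.21×215.6 = 45.28 N.
P = 36.9 N is within that limit, so A and B move together (both at rest); the A–B friction is simply f₁ = P = 36.9 N.
B experiences an equal 36.9 N forward from A (third law). B is in equilibrium, so the floor supplies f₂ = 36.9 N of static friction (limit μ_s(m_A+m_B)g = 471.4 N, not exceeded).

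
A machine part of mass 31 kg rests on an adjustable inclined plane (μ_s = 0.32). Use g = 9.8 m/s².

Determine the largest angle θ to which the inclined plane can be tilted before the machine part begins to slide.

At the slip threshold, m g sin θ = μ_s · m g cos θ, so tan θ = μ_s.
θ_max = arctan(0.32) = 17.7°.

θ_max ≈ 17.7°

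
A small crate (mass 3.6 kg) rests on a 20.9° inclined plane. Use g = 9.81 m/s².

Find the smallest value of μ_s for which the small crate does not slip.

μ_s,min ≈ 0.382

At the slip threshold m g sin θ = μ_s m g cos θ, so μ_s,min = tan θ.
μ_s,min = tan 20.9° = 0.382.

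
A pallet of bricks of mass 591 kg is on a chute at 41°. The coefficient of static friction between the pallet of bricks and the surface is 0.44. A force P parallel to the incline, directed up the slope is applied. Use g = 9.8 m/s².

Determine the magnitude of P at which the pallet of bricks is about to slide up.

P ≈ 5720 N

At impending motion up the slope, friction acts down-slope at its limit: f = μ_s N.
P is parallel to the surface, so N = m g cos θ = 4370 N.
Along the incline: P = m g sin θ + μ_s N = 3800 + 0.44×4370 = 5720 N.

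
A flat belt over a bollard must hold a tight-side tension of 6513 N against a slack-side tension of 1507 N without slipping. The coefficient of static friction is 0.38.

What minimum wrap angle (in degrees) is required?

β_min ≈ 221°

T₂/T₁ = e^{μβ} → β = ln(T₂/T₁)/μ.
β = ln(6513/1507)/0.38 = 1.464/0.38 = 3.852 rad.
In degrees: β = 3.852 × 180/π = 221°.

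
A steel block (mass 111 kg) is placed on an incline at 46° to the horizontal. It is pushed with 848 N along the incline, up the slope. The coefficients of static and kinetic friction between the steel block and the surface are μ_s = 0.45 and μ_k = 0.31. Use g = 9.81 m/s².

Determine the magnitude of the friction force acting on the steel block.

Perpendicular to the surface, N = m g cos θ = 111·9.81·cos 46° = 756.4 N.
The friction needed for equilibrium is m g sin θ − P = 783.3 − 848 = -64.7 N, measured positive up-slope.
Static friction can supply at most μ_s N = 340.4 N.
Since |-64.7| ≤ 340.4 N, no slip — friction simply equals what equilibrium demands.

f ≈ 64.7 N (down the incline)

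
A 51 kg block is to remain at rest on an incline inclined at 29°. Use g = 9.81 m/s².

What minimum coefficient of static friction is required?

μ_s,min ≈ 0.554

At the slip threshold m g sin θ = μ_s m g cos θ, so μ_s,min = tan θ.
μ_s,min = tan 29° = 0.554.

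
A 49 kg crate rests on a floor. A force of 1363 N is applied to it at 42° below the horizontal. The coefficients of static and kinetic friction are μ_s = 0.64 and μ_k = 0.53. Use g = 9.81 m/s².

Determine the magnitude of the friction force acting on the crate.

f ≈ 738 N

The vertical component of P adds to the normal force: N = m g + P sin α = 480.7 + 912 = 1393 N.
The horizontal driving force is P cos α = 1013 N, so equilibrium needs friction f = 1013 N.
μ_s N = 0.64 × 1393 = 891.3 N.
The required friction exceeds μ_s N, so the crate moves and f = μ_k N = 738 N.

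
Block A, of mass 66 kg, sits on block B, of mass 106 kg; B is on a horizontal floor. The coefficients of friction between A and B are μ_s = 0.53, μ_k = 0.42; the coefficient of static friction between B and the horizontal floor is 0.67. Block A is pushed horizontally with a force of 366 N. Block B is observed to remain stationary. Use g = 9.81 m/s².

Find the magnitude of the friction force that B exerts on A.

f ≈ 272 N

The normal force B exerts on A is simply A's weight, N₁ = 647.5 N.
So the A–B interface can sustain at most μ_s N₁ = 343.2 N of static friction.
Since P = 366 N > 343.2 N, A slides on B; the A–B friction is kinetic: f₁ = μ_k N₁ = 0.42×647.5 = 272 N.
By Newton's third law B feels 272 N forward from A. With B stationary, the floor's static friction on B balances it: f₂ = 272 N (well within μ_s(m_A+m_B)g = 1131 N).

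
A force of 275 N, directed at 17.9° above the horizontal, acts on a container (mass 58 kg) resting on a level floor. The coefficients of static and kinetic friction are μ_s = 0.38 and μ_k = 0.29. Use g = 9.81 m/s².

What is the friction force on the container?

The vertical component of P reduces the normal force: N = m g − P sin α = 569 − 84.52 = 484.5 N.
The horizontal driving force is P cos α = 261.7 N, so equilibrium needs friction f = 261.7 N.
μ_s N = 0.38 × 484.5 = 184.1 N.
The required friction exceeds μ_s N, so the container moves and f = μ_k N = 140 N.

f ≈ 140 N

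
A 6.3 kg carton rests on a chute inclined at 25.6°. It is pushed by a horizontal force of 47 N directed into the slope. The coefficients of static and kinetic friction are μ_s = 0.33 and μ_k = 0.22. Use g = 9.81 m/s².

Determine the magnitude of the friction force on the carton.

Resolve perpendicular to the incline: N = m g cos θ + P sin θ = 6.3×9.81×cos 25.6° + 47×sin 25.6° = 76.04 N.
Parallel to the incline: P cos θ − m g sin θ = 42.39 − 26.7 = 15.68 N; the friction needed to balance this is 15.68 N acting down the slope.
The limit of static friction is μ_s N = 25.09 N.
|f_req| = 15.68 ≤ 25.09 N → the carton is in equilibrium; friction equals the required value.

f ≈ 15.7 N (down the incline)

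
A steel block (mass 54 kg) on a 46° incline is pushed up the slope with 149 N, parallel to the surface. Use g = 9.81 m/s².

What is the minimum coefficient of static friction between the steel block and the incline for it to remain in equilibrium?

N = m g cos θ = 368 N.
Friction must make up the shortfall along the incline: f = m g sin θ − P = 381.1 − 149 = 232.1 N.
At the threshold f = μ_s N, so μ_s,min = 232.1/368 = 0.631.

μ_s,min ≈ 0.631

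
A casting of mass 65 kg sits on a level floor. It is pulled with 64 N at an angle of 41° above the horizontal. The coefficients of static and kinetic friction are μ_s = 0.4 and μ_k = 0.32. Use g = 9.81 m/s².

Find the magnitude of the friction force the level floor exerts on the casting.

The vertical component of P reduces the normal force: N = m g − P sin α = 637.6 − 41.99 = 595.7 N.
Horizontally, friction must balance P cos α = 48.3 N.
The static-friction limit is μ_s N = 238.3 N.
Since 48.3 N does not exceed the limit, the casting stays at rest and f = 48.3 N.

f ≈ 48.3 N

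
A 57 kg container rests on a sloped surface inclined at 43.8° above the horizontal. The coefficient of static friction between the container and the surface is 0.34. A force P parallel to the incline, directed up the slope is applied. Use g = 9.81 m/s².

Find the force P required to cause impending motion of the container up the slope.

P ≈ 524 N

At impending motion up the slope, friction acts down-slope at its limit: f = μ_s N.
P is parallel to the surface, so N = m g cos θ = 404 N.
Along the incline: P = m g sin θ + μ_s N = 387 + 0.34×404 = 524 N.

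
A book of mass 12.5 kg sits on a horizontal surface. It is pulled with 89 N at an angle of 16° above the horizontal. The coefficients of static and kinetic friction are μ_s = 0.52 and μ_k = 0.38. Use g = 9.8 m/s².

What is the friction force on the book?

f ≈ 37.2 N

N = m g − P sin α = 122.5 − 89×sin 16° = 97.97 N.
For equilibrium, f = P cos α = 89×cos 16° = 85.55 N.
The static-friction limit is μ_s N = 50.94 N.
The required friction exceeds μ_s N, so the book moves and f = μ_k N = 37.2 N.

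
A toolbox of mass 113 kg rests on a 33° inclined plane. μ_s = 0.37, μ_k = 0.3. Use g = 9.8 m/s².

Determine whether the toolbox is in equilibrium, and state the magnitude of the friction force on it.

f ≈ 279 N

N = m g cos θ = 929 N.
Down-slope weight component: m g sin θ = 603 N.
μ_s N = 344 N.
603 > 344 N, so it slides; kinetic friction f = μ_k N = 0.3×929 = 279 N.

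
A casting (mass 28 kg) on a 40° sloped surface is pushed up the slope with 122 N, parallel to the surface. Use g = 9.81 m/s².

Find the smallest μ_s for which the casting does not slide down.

μ_s,min ≈ 0.259

N = m g cos θ = 210.4 N.
Friction must make up the shortfall along the incline: f = m g sin θ − P = 176.6 − 122 = 54.56 N.
At the threshold f = μ_s N, so μ_s,min = 54.56/210.4 = 0.259.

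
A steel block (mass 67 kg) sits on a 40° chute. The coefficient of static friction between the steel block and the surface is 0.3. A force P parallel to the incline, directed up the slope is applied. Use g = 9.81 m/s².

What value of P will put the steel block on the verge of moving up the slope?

At impending motion up the slope, friction acts down-slope at its limit: f = μ_s N.
P is parallel to the surface, so N = m g cos θ = 503 N.
Along the incline: P = m g sin θ + μ_s N = 422 + 0.3×503 = 574 N.

P ≈ 574 N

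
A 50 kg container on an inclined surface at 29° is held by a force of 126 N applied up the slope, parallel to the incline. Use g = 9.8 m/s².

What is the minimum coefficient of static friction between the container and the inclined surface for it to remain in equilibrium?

N = m g cos θ = 428.6 N.
Friction must make up the shortfall along the incline: f = m g sin θ − P = 237.6 − 126 = 111.6 N.
At the threshold f = μ_s N, so μ_s,min = 111.6/428.6 = 0.26.

μ_s,min ≈ 0.26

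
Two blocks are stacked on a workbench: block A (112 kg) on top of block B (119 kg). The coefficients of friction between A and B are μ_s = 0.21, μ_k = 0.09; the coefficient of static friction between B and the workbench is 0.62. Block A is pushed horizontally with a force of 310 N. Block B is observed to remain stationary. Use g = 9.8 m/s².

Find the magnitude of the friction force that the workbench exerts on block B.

Normal force at the A–B interface: N₁ = m_A g = 1098 N.
Maximum static friction on A from B: μ_s N₁ = 0.21×1098 = 230.5 N.
Since P = 310 N > 230.5 N, A slides on B; the A–B friction is kinetic: f₁ = μ_k N₁ = 0.09×1098 = 98.8 N.
B experiences an equal 98.8 N forward from A (third law). B is in equilibrium, so the floor supplies f₂ = 98.8 N of static friction (limit μ_s(m_A+m_B)g = 1404 N, not exceeded).

f ≈ 98.8 N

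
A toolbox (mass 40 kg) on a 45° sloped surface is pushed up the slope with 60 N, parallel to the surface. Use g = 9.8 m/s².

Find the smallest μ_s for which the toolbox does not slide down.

μ_s,min ≈ 0.784

N = m g cos θ = 277.2 N.
Friction must make up the shortfall along the incline: f = m g sin θ − P = 277.2 − 60 = 217.2 N.
At the threshold f = μ_s N, so μ_s,min = 217.2/277.2 = 0.784.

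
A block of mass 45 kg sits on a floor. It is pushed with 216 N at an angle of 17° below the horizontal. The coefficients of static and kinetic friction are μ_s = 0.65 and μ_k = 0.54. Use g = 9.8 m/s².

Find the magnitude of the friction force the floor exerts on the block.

f ≈ 207 N

Vertical equilibrium gives N = m g + P sin α = 504.2 N.
For equilibrium, f = P cos α = 216×cos 17° = 206.6 N.
μ_s N = 0.65 × 504.2 = 327.7 N.
206.6 ≤ 327.7 N → static; friction equals the required 207 N.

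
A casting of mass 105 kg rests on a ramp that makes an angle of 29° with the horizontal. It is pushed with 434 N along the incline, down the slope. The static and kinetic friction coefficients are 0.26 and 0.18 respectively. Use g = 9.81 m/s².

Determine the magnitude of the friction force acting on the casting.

Normal force: N = m g cos θ = 105 × 9.81 × cos 29° = 900.9 N.
The friction needed for equilibrium is m g sin θ + P = 499.4 + 434 = 933.4 N, measured positive up-slope.
Maximum static friction available: μ_s N = 0.26 × 900.9 = 234.2 N.
Since |933.4| > 234.2 N, static friction cannot hold it; the casting slides down the incline and kinetic friction applies: f = μ_k N = 0.18 × 900.9 = 162 N.

f ≈ 162 N (up the incline)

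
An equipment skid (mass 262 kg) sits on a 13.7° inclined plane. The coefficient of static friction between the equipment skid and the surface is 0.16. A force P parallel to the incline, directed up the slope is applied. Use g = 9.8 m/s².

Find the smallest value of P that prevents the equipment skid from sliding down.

P_min ≈ 209 N

The equipment skid tends to slide down (tan θ > μ_s), so at the point of impending slip friction acts up-slope at its limit: f = μ_s N.
P is parallel to the surface, so N = m g cos θ = 2490 N.
Along the incline: P + μ_s N = m g sin θ, so P = 608 − 0.16×2490 = 209 N.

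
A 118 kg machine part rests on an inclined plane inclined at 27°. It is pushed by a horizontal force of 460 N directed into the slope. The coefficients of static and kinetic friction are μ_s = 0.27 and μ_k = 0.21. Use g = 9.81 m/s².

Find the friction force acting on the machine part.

The horizontal push has a component P sin θ into the surface, so N = m g cos θ + P sin θ = 1031 + 208.8 = 1240 N.
Along the incline, the net driving force (taking up-slope positive) is P cos θ − m g sin θ = 409.9 − 525.5 = -115.7 N, so equilibrium requires friction f = 115.7 N (up-slope).
The limit of static friction is μ_s N = 334.9 N.
|f_req| = 115.7 ≤ 334.9 N → the machine part is in equilibrium; friction equals the required value.

f ≈ 116 N (up the incline)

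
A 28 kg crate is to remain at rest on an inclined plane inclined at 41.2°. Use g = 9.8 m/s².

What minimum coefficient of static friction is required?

At the slip threshold m g sin θ = μ_s m g cos θ, so μ_s,min = tan θ.
μ_s,min = tan 41.2° = 0.875.

μ_s,min ≈ 0.875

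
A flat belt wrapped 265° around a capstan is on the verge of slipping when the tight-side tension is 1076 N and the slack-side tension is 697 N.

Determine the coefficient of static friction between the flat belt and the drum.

μ ≈ 0.0939

T₂/T₁ = e^{μβ} → μ = ln(T₂/T₁)/β.
β = 265° = 4.625 rad.
μ = ln(1076/697)/4.625 = ln(1.544)/4.625 = 0.0939.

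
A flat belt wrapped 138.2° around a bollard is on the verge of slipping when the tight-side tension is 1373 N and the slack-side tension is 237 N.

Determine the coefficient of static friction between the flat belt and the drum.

μ ≈ 0.728

T₂/T₁ = e^{μβ} → μ = ln(T₂/T₁)/β.
β = 138.2° = 2.412 rad.
μ = ln(1373/237)/2.412 = ln(5.793)/2.412 = 0.728.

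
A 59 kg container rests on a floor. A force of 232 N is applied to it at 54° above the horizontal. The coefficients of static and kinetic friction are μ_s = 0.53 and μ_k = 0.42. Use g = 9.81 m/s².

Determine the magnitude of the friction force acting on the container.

f ≈ 136 N

The vertical component of P reduces the normal force: N = m g − P sin α = 578.8 − 187.7 = 391.1 N.
The horizontal driving force is P cos α = 136.4 N, so equilibrium needs friction f = 136.4 N.
The static-friction limit is μ_s N = 207.3 N.
Since 136.4 N does not exceed the limit, the container stays at rest and f = 136 N.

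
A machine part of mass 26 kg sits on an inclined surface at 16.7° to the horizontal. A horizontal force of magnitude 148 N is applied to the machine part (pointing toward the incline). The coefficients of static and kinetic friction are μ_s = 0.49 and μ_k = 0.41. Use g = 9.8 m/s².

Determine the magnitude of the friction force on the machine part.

Normal direction: N = m g cos θ + P sin θ = 286.6 N.
Parallel to the incline: P cos θ − m g sin θ = 141.8 − 73.22 = 68.54 N; the friction needed to balance this is 68.54 N acting down the slope.
The limit of static friction is μ_s N = 140.4 N.
Since 68.54 N is within the 140.4 N limit, the machine part stays put and friction is exactly 68.5 N.

f ≈ 68.5 N (down the incline)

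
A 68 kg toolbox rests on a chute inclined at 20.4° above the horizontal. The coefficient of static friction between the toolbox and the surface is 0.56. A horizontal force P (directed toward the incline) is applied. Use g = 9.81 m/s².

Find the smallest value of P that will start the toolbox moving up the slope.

P ≈ 785 N

At impending motion up the slope, friction acts down-slope at its limit: f = μ_s N.
Perpendicular to the incline: N = m g cos θ + P sin θ.
Along the incline: P cos θ = m g sin θ + μ_s N = m g sin θ + μ_s (m g cos θ + P sin θ).
Solving, P (cos θ − μ_s sin θ) = m g (sin θ + μ_s cos θ), so P = 68×9.81×(sin 20.4° + 0.56 cos 20.4°)/(cos 20.4° − 0.56 sin 20.4°) = 667×0.8734/0.7421 = 785 N.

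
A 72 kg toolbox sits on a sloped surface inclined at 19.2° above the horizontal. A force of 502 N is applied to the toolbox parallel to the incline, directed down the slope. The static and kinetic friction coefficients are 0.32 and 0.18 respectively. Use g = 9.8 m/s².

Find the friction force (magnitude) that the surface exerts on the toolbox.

f ≈ 120 N (up the incline)

The normal reaction is N = m g cos θ = 666.4 N.
For equilibrium along the incline the friction force must supply f = m g sin θ + P = 232 + 502 = 734 N (positive meaning up-slope).
The static-friction ceiling is μ_s N = 0.32 × 666.4 = 213.2 N.
Since |734| > 213.2 N, static friction cannot hold it; the toolbox slides down the incline and kinetic friction applies: f = μ_k N = 0.18 × 666.4 = 120 N.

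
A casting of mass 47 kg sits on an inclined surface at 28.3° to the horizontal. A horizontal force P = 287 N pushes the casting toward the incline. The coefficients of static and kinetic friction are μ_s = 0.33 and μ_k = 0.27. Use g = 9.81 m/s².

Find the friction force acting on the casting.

f ≈ 34.1 N (down the incline)

The horizontal push has a component P sin θ into the surface, so N = m g cos θ + P sin θ = 406 + 136.1 = 542 N.
Along the incline, the net driving force (taking up-slope positive) is P cos θ − m g sin θ = 252.7 − 218.6 = 34.11 N, so equilibrium requires friction f = -34.11 N (down-slope).
The limit of static friction is μ_s N = 178.9 N.
|f_req| = 34.11 ≤ 178.9 N → the casting is in equilibrium; friction equals the required value.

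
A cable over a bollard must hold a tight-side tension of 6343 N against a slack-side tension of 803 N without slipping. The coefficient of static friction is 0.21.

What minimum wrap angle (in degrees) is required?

T₂/T₁ = e^{μβ} → β = ln(T₂/T₁)/μ.
β = ln(6343/803)/0.21 = 2.067/0.21 = 9.842 rad.
In degrees: β = 9.842 × 180/π = 564°.

β_min ≈ 564°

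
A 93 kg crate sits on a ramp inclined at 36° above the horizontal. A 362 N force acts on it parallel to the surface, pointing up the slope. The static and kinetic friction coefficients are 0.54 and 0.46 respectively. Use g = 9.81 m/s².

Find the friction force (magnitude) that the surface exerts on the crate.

Normal force: N = m g cos θ = 93 × 9.81 × cos 36° = 738.1 N.
For equilibrium along the incline the friction force must supply f = m g sin θ − P = 536.3 − 362 = 174.3 N (positive meaning up-slope).
Maximum static friction available: μ_s N = 0.54 × 738.1 = 398.6 N.
Since |174.3| ≤ 398.6 N, no slip — friction simply equals what equilibrium demands.

f ≈ 174 N (up the incline)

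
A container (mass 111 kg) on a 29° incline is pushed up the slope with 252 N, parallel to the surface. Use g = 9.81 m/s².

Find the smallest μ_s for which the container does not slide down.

μ_s,min ≈ 0.29

N = m g cos θ = 952.4 N.
Friction must make up the shortfall along the incline: f = m g sin θ − P = 527.9 − 252 = 275.9 N.
At the threshold f = μ_s N, so μ_s,min = 275.9/952.4 = 0.29.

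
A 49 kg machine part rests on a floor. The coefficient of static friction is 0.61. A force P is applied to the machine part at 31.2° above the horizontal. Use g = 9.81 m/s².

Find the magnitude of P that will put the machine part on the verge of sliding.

P ≈ 250 N

N = m g − P sin α (the pull lifts the machine part).
At impending slip, P cos α = μ_s N = μ_s (m g − P sin α).
Solving: P (cos α + μ_s sin α) = μ_s m g → P = 0.61×481/(cos 31.2° + 0.61 sin 31.2°) = 293/1.171 = 250 N.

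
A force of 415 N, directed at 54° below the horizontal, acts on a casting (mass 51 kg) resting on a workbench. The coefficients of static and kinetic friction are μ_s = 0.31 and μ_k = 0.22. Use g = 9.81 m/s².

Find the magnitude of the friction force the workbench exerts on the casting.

Vertical equilibrium gives N = m g + P sin α = 836.1 N.
For equilibrium, f = P cos α = 415×cos 54° = 243.9 N.
The static-friction limit is μ_s N = 259.2 N.
Since 243.9 N does not exceed the limit, the casting stays at rest and f = 244 N.

f ≈ 244 N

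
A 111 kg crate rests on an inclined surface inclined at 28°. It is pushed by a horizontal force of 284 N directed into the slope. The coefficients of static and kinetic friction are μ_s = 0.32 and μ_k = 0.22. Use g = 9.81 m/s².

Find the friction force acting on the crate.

f ≈ 260 N (up the incline)

Resolve perpendicular to the incline: N = m g cos θ + P sin θ = 111×9.81×cos 28° + 284×sin 28° = 1095 N.
Parallel to the incline: P cos θ − m g sin θ = 250.8 − 511.2 = -260.5 N; the friction needed to balance this is 260.5 N acting up the slope.
The limit of static friction is μ_s N = 350.3 N.
Since 260.5 N is within the 350.3 N limit, the crate stays put and friction is exactly 260 N.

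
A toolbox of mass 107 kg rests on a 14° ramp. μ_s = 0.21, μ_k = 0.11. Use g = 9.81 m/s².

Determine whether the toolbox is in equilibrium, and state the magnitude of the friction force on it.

N = m g cos θ = 1020 N.
Down-slope weight component: m g sin θ = 254 N.
μ_s N = 214 N.
254 > 214 N, so it slides; kinetic friction f = μ_k N = 0.11×1020 = 112 N.

f ≈ 112 N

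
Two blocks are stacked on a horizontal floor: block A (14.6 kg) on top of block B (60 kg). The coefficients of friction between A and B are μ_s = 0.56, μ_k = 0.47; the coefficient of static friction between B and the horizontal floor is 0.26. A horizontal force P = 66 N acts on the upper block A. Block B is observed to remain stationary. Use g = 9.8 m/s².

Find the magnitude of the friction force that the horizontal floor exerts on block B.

The normal force B exerts on A is simply A's weight, N₁ = 143.1 N.
Maximum static friction on A from B: μ_s N₁ = 0.56×143.1 = 80.12 N.
Since P = 66 N ≤ 80.12 N, A does not slip on B; friction on A equals P = 66 N.
B experiences an equal 66 N forward from A (third law). B is in equilibrium, so the floor supplies f₂ = 66 N of static friction (limit μ_s(m_A+m_B)g = 190.1 N, not exceeded).

f ≈ 66 N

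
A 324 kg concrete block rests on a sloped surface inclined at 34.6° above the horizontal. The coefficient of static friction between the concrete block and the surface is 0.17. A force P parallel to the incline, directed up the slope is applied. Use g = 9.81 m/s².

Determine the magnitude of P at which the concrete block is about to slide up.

P ≈ 2250 N

At impending motion up the slope, friction acts down-slope at its limit: f = μ_s N.
P is parallel to the surface, so N = m g cos θ = 2620 N.
Along the incline: P = m g sin θ + μ_s N = 1800 + 0.17×2620 = 2250 N.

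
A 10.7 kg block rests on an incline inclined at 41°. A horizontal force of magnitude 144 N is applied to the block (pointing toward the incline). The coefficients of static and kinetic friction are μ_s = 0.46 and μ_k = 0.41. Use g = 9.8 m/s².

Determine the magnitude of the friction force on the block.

f ≈ 39.9 N (down the incline)

Normal direction: N = m g cos θ + P sin θ = 173.6 N.
Along the incline, the net driving force (taking up-slope positive) is P cos θ − m g sin θ = 108.7 − 68.79 = 39.88 N, so equilibrium requires friction f = -39.88 N (down-slope).
Maximum static friction: μ_s N = 0.46 × 173.6 = 79.86 N.
Since 39.88 N is within the 79.86 N limit, the block stays put and friction is exactly 39.9 N.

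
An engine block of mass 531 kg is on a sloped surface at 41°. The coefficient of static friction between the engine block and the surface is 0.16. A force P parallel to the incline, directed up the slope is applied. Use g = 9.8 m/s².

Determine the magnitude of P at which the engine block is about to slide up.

P ≈ 4040 N

At impending motion up the slope, friction acts down-slope at its limit: f = μ_s N.
P is parallel to the surface, so N = m g cos θ = 3930 N.
Along the incline: P = m g sin θ + μ_s N = 3410 + 0.16×3930 = 4040 N.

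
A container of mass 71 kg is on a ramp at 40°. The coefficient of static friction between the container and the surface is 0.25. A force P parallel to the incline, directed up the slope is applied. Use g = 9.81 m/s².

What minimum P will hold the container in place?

P_min ≈ 314 N

The container tends to slide down (tan θ > μ_s), so at the point of impending slip friction acts up-slope at its limit: f = μ_s N.
P is parallel to the surface, so N = m g cos θ = 534 N.
Along the incline: P + μ_s N = m g sin θ, so P = 448 − 0.25×534 = 314 N.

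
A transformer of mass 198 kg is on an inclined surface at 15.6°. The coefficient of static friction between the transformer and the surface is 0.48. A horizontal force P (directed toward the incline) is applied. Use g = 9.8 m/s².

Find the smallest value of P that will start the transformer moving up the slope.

At impending motion up the slope, friction acts down-slope at its limit: f = μ_s N.
Perpendicular to the incline: N = m g cos θ + P sin θ.
Along the incline: P cos θ = m g sin θ + μ_s N = m g sin θ + μ_s (m g cos θ + P sin θ).
Solving, P (cos θ − μ_s sin θ) = m g (sin θ + μ_s cos θ), so P = 198×9.8×(sin 15.6° + 0.48 cos 15.6°)/(cos 15.6° − 0.48 sin 15.6°) = 1940×0.7312/0.8341 = 1700 N.

P ≈ 1700 N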